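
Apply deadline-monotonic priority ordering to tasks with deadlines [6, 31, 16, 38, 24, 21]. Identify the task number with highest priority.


Sort tasks by relative deadline (ascending):
  Task 1: deadline = 6
  Task 3: deadline = 16
  Task 6: deadline = 21
  Task 5: deadline = 24
  Task 2: deadline = 31
  Task 4: deadline = 38
Priority order (highest first): [1, 3, 6, 5, 2, 4]
Highest priority task = 1

1


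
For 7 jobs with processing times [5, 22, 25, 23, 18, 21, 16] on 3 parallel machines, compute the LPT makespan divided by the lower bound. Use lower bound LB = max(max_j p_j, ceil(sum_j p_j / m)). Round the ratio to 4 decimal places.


LPT order: [25, 23, 22, 21, 18, 16, 5]
Machine loads after assignment: [46, 41, 43]
LPT makespan = 46
Lower bound = max(max_job, ceil(total/3)) = max(25, 44) = 44
Ratio = 46 / 44 = 1.0455

1.0455


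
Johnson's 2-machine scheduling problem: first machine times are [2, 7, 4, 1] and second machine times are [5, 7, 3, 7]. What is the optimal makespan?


Apply Johnson's rule:
  Group 1 (a <= b): [(4, 1, 7), (1, 2, 5), (2, 7, 7)]
  Group 2 (a > b): [(3, 4, 3)]
Optimal job order: [4, 1, 2, 3]
Schedule:
  Job 4: M1 done at 1, M2 done at 8
  Job 1: M1 done at 3, M2 done at 13
  Job 2: M1 done at 10, M2 done at 20
  Job 3: M1 done at 14, M2 done at 23
Makespan = 23

23


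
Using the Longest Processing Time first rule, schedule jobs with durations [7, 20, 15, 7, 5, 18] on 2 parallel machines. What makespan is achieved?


Sort jobs in decreasing order (LPT): [20, 18, 15, 7, 7, 5]
Assign each job to the least loaded machine:
  Machine 1: jobs [20, 7, 7], load = 34
  Machine 2: jobs [18, 15, 5], load = 38
Makespan = max load = 38

38


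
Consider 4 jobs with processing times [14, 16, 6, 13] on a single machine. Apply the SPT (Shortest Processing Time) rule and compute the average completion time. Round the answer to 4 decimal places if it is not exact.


Sort jobs by processing time (SPT order): [6, 13, 14, 16]
Compute completion times sequentially:
  Job 1: processing = 6, completes at 6
  Job 2: processing = 13, completes at 19
  Job 3: processing = 14, completes at 33
  Job 4: processing = 16, completes at 49
Sum of completion times = 107
Average completion time = 107/4 = 26.75

26.75


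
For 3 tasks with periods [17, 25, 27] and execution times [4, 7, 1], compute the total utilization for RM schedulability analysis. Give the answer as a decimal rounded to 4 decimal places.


Compute individual utilizations (exact fractions):
  Task 1: C/T = 4/17 (approx. 0.2353)
  Task 2: C/T = 7/25 (approx. 0.28)
  Task 3: C/T = 1/27 (approx. 0.037)
Total utilization U = 4/17 + 7/25 + 1/27 = 6338/11475
Rounded to 4 decimal places: U = 0.5523
RM (Liu & Layland) bound for 3 tasks = 0.779763; compare with U = 6338/11475 (approx. 0.552331)
U <= bound, so schedulable by RM sufficient condition.

0.5523


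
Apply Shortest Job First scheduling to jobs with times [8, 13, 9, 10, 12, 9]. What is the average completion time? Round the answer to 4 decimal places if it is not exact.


SJF order (ascending): [8, 9, 9, 10, 12, 13]
Completion times:
  Job 1: burst=8, C=8
  Job 2: burst=9, C=17
  Job 3: burst=9, C=26
  Job 4: burst=10, C=36
  Job 5: burst=12, C=48
  Job 6: burst=13, C=61
Average completion = 196/6 = 32.6667

32.6667


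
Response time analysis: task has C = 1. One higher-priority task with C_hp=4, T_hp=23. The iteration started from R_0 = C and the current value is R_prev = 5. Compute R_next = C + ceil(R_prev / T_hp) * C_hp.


R_next = C + ceil(R_prev / T_hp) * C_hp
ceil(5 / 23) = ceil(0.2174) = 1
Interference = 1 * 4 = 4
R_next = 1 + 4 = 5
R_next = R_prev, so the iteration has converged (response time = 5).

5


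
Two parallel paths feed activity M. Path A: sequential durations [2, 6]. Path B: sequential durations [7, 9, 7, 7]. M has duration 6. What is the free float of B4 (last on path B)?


ES(B4) = sum of predecessors on chain B = 23
EF(B4) = ES + duration = 23 + 7 = 30
Successor of B4 is M. ES(M) = max(sum(A), sum(B)) = max(8, 30) = 30
Free float = ES(successor) - EF(current) = 30 - 30 = 0

0


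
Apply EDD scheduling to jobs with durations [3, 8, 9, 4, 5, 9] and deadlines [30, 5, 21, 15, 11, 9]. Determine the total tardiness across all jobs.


Sort by due date (EDD order): [(8, 5), (9, 9), (5, 11), (4, 15), (9, 21), (3, 30)]
Compute completion times and tardiness:
  Job 1: p=8, d=5, C=8, tardiness=max(0,8-5)=3
  Job 2: p=9, d=9, C=17, tardiness=max(0,17-9)=8
  Job 3: p=5, d=11, C=22, tardiness=max(0,22-11)=11
  Job 4: p=4, d=15, C=26, tardiness=max(0,26-15)=11
  Job 5: p=9, d=21, C=35, tardiness=max(0,35-21)=14
  Job 6: p=3, d=30, C=38, tardiness=max(0,38-30)=8
Total tardiness = 55

55


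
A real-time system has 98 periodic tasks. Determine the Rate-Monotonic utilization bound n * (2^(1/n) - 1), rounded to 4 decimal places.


Compute 2^(1/98) = 1.0070980027
Subtract 1: 1.0070980027 - 1 = 0.0070980027
Multiply by n: 98 * 0.0070980027 = 0.6956042646
Round to 4 dp: 0.6956

0.6956


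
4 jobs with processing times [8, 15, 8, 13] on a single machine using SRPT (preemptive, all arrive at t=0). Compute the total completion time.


Since all jobs arrive at t=0, SRPT equals SPT ordering.
SPT order: [8, 8, 13, 15]
Completion times:
  Job 1: p=8, C=8
  Job 2: p=8, C=16
  Job 3: p=13, C=29
  Job 4: p=15, C=44
Total completion time = 8 + 16 + 29 + 44 = 97

97


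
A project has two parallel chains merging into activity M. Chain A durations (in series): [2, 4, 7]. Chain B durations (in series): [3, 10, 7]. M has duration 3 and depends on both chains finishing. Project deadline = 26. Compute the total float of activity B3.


Forward pass: ES(B3) = sum of predecessors on chain B = 13
EF = ES + duration = 13 + 7 = 20
Backward pass: LF(M) = deadline = 26; LS(M) = 26 - 3 = 23
LF(B3) = LS(M) - sum(successors on chain B) = 23 - 0 = 23
LS = LF - duration = 23 - 7 = 16
Total float = LS - ES = 16 - 13 = 3

3


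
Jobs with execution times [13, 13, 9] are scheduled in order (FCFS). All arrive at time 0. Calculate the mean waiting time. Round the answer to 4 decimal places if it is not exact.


FCFS order (as given): [13, 13, 9]
Waiting times:
  Job 1: wait = 0
  Job 2: wait = 13
  Job 3: wait = 26
Sum of waiting times = 39
Average waiting time = 39/3 = 13.0

13.0


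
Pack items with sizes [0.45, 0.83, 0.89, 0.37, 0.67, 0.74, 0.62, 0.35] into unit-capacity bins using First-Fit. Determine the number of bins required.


Place items sequentially using First-Fit:
  Item 0.45 -> new Bin 1
  Item 0.83 -> new Bin 2
  Item 0.89 -> new Bin 3
  Item 0.37 -> Bin 1 (now 0.82)
  Item 0.67 -> new Bin 4
  Item 0.74 -> new Bin 5
  Item 0.62 -> new Bin 6
  Item 0.35 -> Bin 6 (now 0.97)
Total bins used = 6

6


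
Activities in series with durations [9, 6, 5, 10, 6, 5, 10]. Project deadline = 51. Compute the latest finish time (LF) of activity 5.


LF(activity 5) = deadline - sum of successor durations
Successors: activities 6 through 7 with durations [5, 10]
Sum of successor durations = 15
LF = 51 - 15 = 36

36


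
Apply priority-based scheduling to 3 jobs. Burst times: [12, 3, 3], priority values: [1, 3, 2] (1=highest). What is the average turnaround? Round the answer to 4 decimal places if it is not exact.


Sort by priority (ascending = highest first):
Order: [(1, 12), (2, 3), (3, 3)]
Completion times:
  Priority 1, burst=12, C=12
  Priority 2, burst=3, C=15
  Priority 3, burst=3, C=18
Average turnaround = 45/3 = 15.0

15.0


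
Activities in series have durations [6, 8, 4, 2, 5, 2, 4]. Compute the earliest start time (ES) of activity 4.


Activity 4 starts after activities 1 through 3 complete.
Predecessor durations: [6, 8, 4]
ES = 6 + 8 + 4 = 18

18


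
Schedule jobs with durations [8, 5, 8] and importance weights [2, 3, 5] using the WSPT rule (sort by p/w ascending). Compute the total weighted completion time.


Compute p/w ratios and sort ascending (WSPT): [(8, 5), (5, 3), (8, 2)]
Compute weighted completion times:
  Job (p=8,w=5): C=8, w*C=5*8=40
  Job (p=5,w=3): C=13, w*C=3*13=39
  Job (p=8,w=2): C=21, w*C=2*21=42
Total weighted completion time = 121

121


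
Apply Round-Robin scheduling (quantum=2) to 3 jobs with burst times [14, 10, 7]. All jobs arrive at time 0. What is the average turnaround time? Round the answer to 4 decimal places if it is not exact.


Time quantum = 2
Execution trace:
  J1 runs 2 units, time = 2
  J2 runs 2 units, time = 4
  J3 runs 2 units, time = 6
  J1 runs 2 units, time = 8
  J2 runs 2 units, time = 10
  J3 runs 2 units, time = 12
  J1 runs 2 units, time = 14
  J2 runs 2 units, time = 16
  J3 runs 2 units, time = 18
  J1 runs 2 units, time = 20
  J2 runs 2 units, time = 22
  J3 runs 1 units, time = 23
  J1 runs 2 units, time = 25
  J2 runs 2 units, time = 27
  J1 runs 2 units, time = 29
  J1 runs 2 units, time = 31
Finish times: [31, 27, 23]
Average turnaround = 81/3 = 27.0

27.0


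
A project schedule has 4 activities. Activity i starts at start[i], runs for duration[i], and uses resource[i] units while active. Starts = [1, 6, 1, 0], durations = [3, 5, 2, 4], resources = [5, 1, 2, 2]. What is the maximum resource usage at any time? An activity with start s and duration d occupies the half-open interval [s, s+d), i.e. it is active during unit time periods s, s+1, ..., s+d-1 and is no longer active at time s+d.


Each activity i is active on [start_i, start_i + duration_i).
Compute total resource usage per time slot:
  t=0: active resources = [2], total = 2
  t=1: active resources = [5, 2, 2], total = 9
  t=2: active resources = [5, 2, 2], total = 9
  t=3: active resources = [5, 2], total = 7
  t=4: active resources = [], total = 0
  t=5: active resources = [], total = 0
  t=6: active resources = [1], total = 1
  t=7: active resources = [1], total = 1
  t=8: active resources = [1], total = 1
  t=9: active resources = [1], total = 1
  t=10: active resources = [1], total = 1
Peak resource demand = 9

9


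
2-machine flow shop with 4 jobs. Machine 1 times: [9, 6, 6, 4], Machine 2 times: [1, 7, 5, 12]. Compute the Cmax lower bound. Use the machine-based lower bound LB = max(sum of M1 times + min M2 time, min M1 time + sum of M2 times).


LB1 = sum(M1 times) + min(M2 times) = 25 + 1 = 26
LB2 = min(M1 times) + sum(M2 times) = 4 + 25 = 29
Lower bound = max(LB1, LB2) = max(26, 29) = 29

29


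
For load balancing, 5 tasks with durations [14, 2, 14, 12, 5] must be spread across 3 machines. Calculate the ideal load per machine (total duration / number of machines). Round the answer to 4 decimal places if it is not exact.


Total processing time = 14 + 2 + 14 + 12 + 5 = 47
Number of machines = 3
Ideal balanced load = 47 / 3 = 15.6667

15.6667


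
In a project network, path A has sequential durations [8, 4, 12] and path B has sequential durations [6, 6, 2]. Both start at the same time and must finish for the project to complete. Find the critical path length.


Path A total = 8 + 4 + 12 = 24
Path B total = 6 + 6 + 2 = 14
Critical path = longest path = max(24, 14) = 24

24


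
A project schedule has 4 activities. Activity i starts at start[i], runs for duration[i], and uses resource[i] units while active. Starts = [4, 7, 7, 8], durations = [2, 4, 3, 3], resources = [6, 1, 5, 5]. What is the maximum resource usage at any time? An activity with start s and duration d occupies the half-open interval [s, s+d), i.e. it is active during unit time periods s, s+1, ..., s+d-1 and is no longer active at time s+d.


Each activity i is active on [start_i, start_i + duration_i).
Compute total resource usage per time slot:
  t=0: active resources = [], total = 0
  t=1: active resources = [], total = 0
  t=2: active resources = [], total = 0
  t=3: active resources = [], total = 0
  t=4: active resources = [6], total = 6
  t=5: active resources = [6], total = 6
  t=6: active resources = [], total = 0
  t=7: active resources = [1, 5], total = 6
  t=8: active resources = [1, 5, 5], total = 11
  t=9: active resources = [1, 5, 5], total = 11
  t=10: active resources = [1, 5], total = 6
Peak resource demand = 11

11


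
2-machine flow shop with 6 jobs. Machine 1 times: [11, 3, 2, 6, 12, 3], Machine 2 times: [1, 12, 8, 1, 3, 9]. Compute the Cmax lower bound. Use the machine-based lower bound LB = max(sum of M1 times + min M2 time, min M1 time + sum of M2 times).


LB1 = sum(M1 times) + min(M2 times) = 37 + 1 = 38
LB2 = min(M1 times) + sum(M2 times) = 2 + 34 = 36
Lower bound = max(LB1, LB2) = max(38, 36) = 38

38


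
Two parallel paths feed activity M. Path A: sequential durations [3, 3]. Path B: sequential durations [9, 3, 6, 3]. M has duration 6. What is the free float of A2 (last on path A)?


ES(A2) = sum of predecessors on chain A = 3
EF(A2) = ES + duration = 3 + 3 = 6
Successor of A2 is M. ES(M) = max(sum(A), sum(B)) = max(6, 21) = 21
Free float = ES(successor) - EF(current) = 21 - 6 = 15

15


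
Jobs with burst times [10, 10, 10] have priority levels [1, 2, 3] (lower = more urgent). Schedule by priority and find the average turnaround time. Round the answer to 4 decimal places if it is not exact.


Sort by priority (ascending = highest first):
Order: [(1, 10), (2, 10), (3, 10)]
Completion times:
  Priority 1, burst=10, C=10
  Priority 2, burst=10, C=20
  Priority 3, burst=10, C=30
Average turnaround = 60/3 = 20.0

20.0


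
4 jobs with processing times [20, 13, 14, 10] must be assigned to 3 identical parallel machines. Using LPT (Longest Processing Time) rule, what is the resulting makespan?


Sort jobs in decreasing order (LPT): [20, 14, 13, 10]
Assign each job to the least loaded machine:
  Machine 1: jobs [20], load = 20
  Machine 2: jobs [14], load = 14
  Machine 3: jobs [13, 10], load = 23
Makespan = max load = 23

23


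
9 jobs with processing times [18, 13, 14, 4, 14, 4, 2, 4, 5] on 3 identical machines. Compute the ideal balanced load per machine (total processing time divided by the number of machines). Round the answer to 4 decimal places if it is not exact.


Total processing time = 18 + 13 + 14 + 4 + 14 + 4 + 2 + 4 + 5 = 78
Number of machines = 3
Ideal balanced load = 78 / 3 = 26.0

26.0


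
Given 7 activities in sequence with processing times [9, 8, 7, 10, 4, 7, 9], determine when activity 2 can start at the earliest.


Activity 2 starts after activities 1 through 1 complete.
Predecessor durations: [9]
ES = 9 = 9

9


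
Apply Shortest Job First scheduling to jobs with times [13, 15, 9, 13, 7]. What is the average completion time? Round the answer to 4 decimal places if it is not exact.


SJF order (ascending): [7, 9, 13, 13, 15]
Completion times:
  Job 1: burst=7, C=7
  Job 2: burst=9, C=16
  Job 3: burst=13, C=29
  Job 4: burst=13, C=42
  Job 5: burst=15, C=57
Average completion = 151/5 = 30.2

30.2


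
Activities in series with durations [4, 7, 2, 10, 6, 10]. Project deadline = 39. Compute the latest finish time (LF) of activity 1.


LF(activity 1) = deadline - sum of successor durations
Successors: activities 2 through 6 with durations [7, 2, 10, 6, 10]
Sum of successor durations = 35
LF = 39 - 35 = 4

4


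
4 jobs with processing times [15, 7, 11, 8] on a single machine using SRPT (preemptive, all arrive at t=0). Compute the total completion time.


Since all jobs arrive at t=0, SRPT equals SPT ordering.
SPT order: [7, 8, 11, 15]
Completion times:
  Job 1: p=7, C=7
  Job 2: p=8, C=15
  Job 3: p=11, C=26
  Job 4: p=15, C=41
Total completion time = 7 + 15 + 26 + 41 = 89

89


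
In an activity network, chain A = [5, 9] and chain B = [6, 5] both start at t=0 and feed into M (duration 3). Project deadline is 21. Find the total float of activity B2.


Forward pass: ES(B2) = sum of predecessors on chain B = 6
EF = ES + duration = 6 + 5 = 11
Backward pass: LF(M) = deadline = 21; LS(M) = 21 - 3 = 18
LF(B2) = LS(M) - sum(successors on chain B) = 18 - 0 = 18
LS = LF - duration = 18 - 5 = 13
Total float = LS - ES = 13 - 6 = 7

7


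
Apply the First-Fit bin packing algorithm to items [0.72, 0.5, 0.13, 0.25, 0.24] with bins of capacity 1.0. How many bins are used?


Place items sequentially using First-Fit:
  Item 0.72 -> new Bin 1
  Item 0.5 -> new Bin 2
  Item 0.13 -> Bin 1 (now 0.85)
  Item 0.25 -> Bin 2 (now 0.75)
  Item 0.24 -> Bin 2 (now 0.99)
Total bins used = 2

2


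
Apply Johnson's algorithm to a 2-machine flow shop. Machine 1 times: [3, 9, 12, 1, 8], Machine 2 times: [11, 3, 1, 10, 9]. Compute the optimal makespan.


Apply Johnson's rule:
  Group 1 (a <= b): [(4, 1, 10), (1, 3, 11), (5, 8, 9)]
  Group 2 (a > b): [(2, 9, 3), (3, 12, 1)]
Optimal job order: [4, 1, 5, 2, 3]
Schedule:
  Job 4: M1 done at 1, M2 done at 11
  Job 1: M1 done at 4, M2 done at 22
  Job 5: M1 done at 12, M2 done at 31
  Job 2: M1 done at 21, M2 done at 34
  Job 3: M1 done at 33, M2 done at 35
Makespan = 35

35


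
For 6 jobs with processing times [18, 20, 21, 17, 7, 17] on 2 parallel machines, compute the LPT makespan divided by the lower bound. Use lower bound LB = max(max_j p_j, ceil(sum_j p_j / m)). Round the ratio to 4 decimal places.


LPT order: [21, 20, 18, 17, 17, 7]
Machine loads after assignment: [55, 45]
LPT makespan = 55
Lower bound = max(max_job, ceil(total/2)) = max(21, 50) = 50
Ratio = 55 / 50 = 1.1

1.1


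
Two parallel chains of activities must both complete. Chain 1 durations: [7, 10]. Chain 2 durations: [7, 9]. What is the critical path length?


Path A total = 7 + 10 = 17
Path B total = 7 + 9 = 16
Critical path = longest path = max(17, 16) = 17

17


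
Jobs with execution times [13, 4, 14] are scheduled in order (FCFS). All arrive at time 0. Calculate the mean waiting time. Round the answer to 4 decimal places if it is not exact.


FCFS order (as given): [13, 4, 14]
Waiting times:
  Job 1: wait = 0
  Job 2: wait = 13
  Job 3: wait = 17
Sum of waiting times = 30
Average waiting time = 30/3 = 10.0

10.0


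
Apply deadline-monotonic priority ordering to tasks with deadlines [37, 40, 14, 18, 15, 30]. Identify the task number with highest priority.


Sort tasks by relative deadline (ascending):
  Task 3: deadline = 14
  Task 5: deadline = 15
  Task 4: deadline = 18
  Task 6: deadline = 30
  Task 1: deadline = 37
  Task 2: deadline = 40
Priority order (highest first): [3, 5, 4, 6, 1, 2]
Highest priority task = 3

3


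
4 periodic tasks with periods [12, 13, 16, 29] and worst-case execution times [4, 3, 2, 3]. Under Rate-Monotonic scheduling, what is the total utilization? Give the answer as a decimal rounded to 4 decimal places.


Compute individual utilizations (exact fractions):
  Task 1: C/T = 4/12 = 1/3 (approx. 0.3333)
  Task 2: C/T = 3/13 (approx. 0.2308)
  Task 3: C/T = 2/16 = 1/8 (approx. 0.125)
  Task 4: C/T = 3/29 (approx. 0.1034)
Total utilization U = 1/3 + 3/13 + 1/8 + 3/29 = 7171/9048
Rounded to 4 decimal places: U = 0.7926
RM (Liu & Layland) bound for 4 tasks = 0.756828; compare with U = 7171/9048 (approx. 0.792551)
bound < U <= 1, so the RM sufficient condition is not met (inconclusive; an exact test such as response-time analysis is needed).

0.7926


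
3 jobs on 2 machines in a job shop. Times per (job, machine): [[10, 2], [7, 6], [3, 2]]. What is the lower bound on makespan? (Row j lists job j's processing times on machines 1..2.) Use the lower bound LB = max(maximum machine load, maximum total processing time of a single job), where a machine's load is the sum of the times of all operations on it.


Machine loads:
  Machine 1: 10 + 7 + 3 = 20
  Machine 2: 2 + 6 + 2 = 10
Max machine load = 20
Job totals:
  Job 1: 12
  Job 2: 13
  Job 3: 5
Max job total = 13
Lower bound = max(20, 13) = 20

20


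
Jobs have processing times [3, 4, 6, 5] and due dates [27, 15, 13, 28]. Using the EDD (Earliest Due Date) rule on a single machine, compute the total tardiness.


Sort by due date (EDD order): [(6, 13), (4, 15), (3, 27), (5, 28)]
Compute completion times and tardiness:
  Job 1: p=6, d=13, C=6, tardiness=max(0,6-13)=0
  Job 2: p=4, d=15, C=10, tardiness=max(0,10-15)=0
  Job 3: p=3, d=27, C=13, tardiness=max(0,13-27)=0
  Job 4: p=5, d=28, C=18, tardiness=max(0,18-28)=0
Total tardiness = 0

0


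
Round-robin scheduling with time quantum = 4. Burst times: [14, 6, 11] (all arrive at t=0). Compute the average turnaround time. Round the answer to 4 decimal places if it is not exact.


Time quantum = 4
Execution trace:
  J1 runs 4 units, time = 4
  J2 runs 4 units, time = 8
  J3 runs 4 units, time = 12
  J1 runs 4 units, time = 16
  J2 runs 2 units, time = 18
  J3 runs 4 units, time = 22
  J1 runs 4 units, time = 26
  J3 runs 3 units, time = 29
  J1 runs 2 units, time = 31
Finish times: [31, 18, 29]
Average turnaround = 78/3 = 26.0

26.0


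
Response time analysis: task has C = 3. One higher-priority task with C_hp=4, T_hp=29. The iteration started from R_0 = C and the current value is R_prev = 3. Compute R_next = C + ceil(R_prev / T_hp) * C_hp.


R_next = C + ceil(R_prev / T_hp) * C_hp
ceil(3 / 29) = ceil(0.1034) = 1
Interference = 1 * 4 = 4
R_next = 3 + 4 = 7

7


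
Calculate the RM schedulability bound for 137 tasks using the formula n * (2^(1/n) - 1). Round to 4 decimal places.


Compute 2^(1/137) = 1.0050722892
Subtract 1: 1.0050722892 - 1 = 0.0050722892
Multiply by n: 137 * 0.0050722892 = 0.6949036204
Round to 4 dp: 0.6949

0.6949


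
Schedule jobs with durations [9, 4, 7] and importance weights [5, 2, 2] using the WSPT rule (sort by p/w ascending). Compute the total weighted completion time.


Compute p/w ratios and sort ascending (WSPT): [(9, 5), (4, 2), (7, 2)]
Compute weighted completion times:
  Job (p=9,w=5): C=9, w*C=5*9=45
  Job (p=4,w=2): C=13, w*C=2*13=26
  Job (p=7,w=2): C=20, w*C=2*20=40
Total weighted completion time = 111

111


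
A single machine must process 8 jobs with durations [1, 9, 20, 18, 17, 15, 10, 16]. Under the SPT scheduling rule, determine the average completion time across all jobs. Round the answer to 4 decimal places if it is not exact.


Sort jobs by processing time (SPT order): [1, 9, 10, 15, 16, 17, 18, 20]
Compute completion times sequentially:
  Job 1: processing = 1, completes at 1
  Job 2: processing = 9, completes at 10
  Job 3: processing = 10, completes at 20
  Job 4: processing = 15, completes at 35
  Job 5: processing = 16, completes at 51
  Job 6: processing = 17, completes at 68
  Job 7: processing = 18, completes at 86
  Job 8: processing = 20, completes at 106
Sum of completion times = 377
Average completion time = 377/8 = 47.125

47.125


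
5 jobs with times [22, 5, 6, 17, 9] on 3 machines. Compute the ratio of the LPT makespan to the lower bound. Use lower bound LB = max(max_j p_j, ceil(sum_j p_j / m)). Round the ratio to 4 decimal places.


LPT order: [22, 17, 9, 6, 5]
Machine loads after assignment: [22, 17, 20]
LPT makespan = 22
Lower bound = max(max_job, ceil(total/3)) = max(22, 20) = 22
Ratio = 22 / 22 = 1.0

1.0


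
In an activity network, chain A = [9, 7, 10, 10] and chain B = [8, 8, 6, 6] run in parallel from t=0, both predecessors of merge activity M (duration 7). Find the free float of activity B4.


ES(B4) = sum of predecessors on chain B = 22
EF(B4) = ES + duration = 22 + 6 = 28
Successor of B4 is M. ES(M) = max(sum(A), sum(B)) = max(36, 28) = 36
Free float = ES(successor) - EF(current) = 36 - 28 = 8

8


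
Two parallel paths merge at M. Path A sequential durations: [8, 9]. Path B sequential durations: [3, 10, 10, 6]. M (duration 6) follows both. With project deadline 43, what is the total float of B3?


Forward pass: ES(B3) = sum of predecessors on chain B = 13
EF = ES + duration = 13 + 10 = 23
Backward pass: LF(M) = deadline = 43; LS(M) = 43 - 6 = 37
LF(B3) = LS(M) - sum(successors on chain B) = 37 - 6 = 31
LS = LF - duration = 31 - 10 = 21
Total float = LS - ES = 21 - 13 = 8

8


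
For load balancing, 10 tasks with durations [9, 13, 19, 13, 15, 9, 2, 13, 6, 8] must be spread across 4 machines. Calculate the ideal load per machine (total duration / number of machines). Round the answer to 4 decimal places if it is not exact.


Total processing time = 9 + 13 + 19 + 13 + 15 + 9 + 2 + 13 + 6 + 8 = 107
Number of machines = 4
Ideal balanced load = 107 / 4 = 26.75

26.75


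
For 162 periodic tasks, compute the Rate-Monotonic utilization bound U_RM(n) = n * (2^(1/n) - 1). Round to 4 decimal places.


Compute 2^(1/162) = 1.0042878529
Subtract 1: 1.0042878529 - 1 = 0.0042878529
Multiply by n: 162 * 0.0042878529 = 0.6946321698
Round to 4 dp: 0.6946

0.6946


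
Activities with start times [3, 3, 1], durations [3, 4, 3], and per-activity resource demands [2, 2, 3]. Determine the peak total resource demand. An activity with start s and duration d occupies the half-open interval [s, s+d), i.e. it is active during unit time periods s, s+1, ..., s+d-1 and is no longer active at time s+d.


Each activity i is active on [start_i, start_i + duration_i).
Compute total resource usage per time slot:
  t=0: active resources = [], total = 0
  t=1: active resources = [3], total = 3
  t=2: active resources = [3], total = 3
  t=3: active resources = [2, 2, 3], total = 7
  t=4: active resources = [2, 2], total = 4
  t=5: active resources = [2, 2], total = 4
  t=6: active resources = [2], total = 2
Peak resource demand = 7

7


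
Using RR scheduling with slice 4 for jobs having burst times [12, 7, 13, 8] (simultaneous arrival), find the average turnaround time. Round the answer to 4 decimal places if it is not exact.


Time quantum = 4
Execution trace:
  J1 runs 4 units, time = 4
  J2 runs 4 units, time = 8
  J3 runs 4 units, time = 12
  J4 runs 4 units, time = 16
  J1 runs 4 units, time = 20
  J2 runs 3 units, time = 23
  J3 runs 4 units, time = 27
  J4 runs 4 units, time = 31
  J1 runs 4 units, time = 35
  J3 runs 4 units, time = 39
  J3 runs 1 units, time = 40
Finish times: [35, 23, 40, 31]
Average turnaround = 129/4 = 32.25

32.25


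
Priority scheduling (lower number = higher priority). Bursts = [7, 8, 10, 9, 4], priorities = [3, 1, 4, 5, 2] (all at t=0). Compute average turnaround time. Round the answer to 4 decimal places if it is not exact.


Sort by priority (ascending = highest first):
Order: [(1, 8), (2, 4), (3, 7), (4, 10), (5, 9)]
Completion times:
  Priority 1, burst=8, C=8
  Priority 2, burst=4, C=12
  Priority 3, burst=7, C=19
  Priority 4, burst=10, C=29
  Priority 5, burst=9, C=38
Average turnaround = 106/5 = 21.2

21.2


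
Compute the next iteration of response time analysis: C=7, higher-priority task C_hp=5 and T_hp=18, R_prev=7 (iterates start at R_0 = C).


R_next = C + ceil(R_prev / T_hp) * C_hp
ceil(7 / 18) = ceil(0.3889) = 1
Interference = 1 * 5 = 5
R_next = 7 + 5 = 12

12


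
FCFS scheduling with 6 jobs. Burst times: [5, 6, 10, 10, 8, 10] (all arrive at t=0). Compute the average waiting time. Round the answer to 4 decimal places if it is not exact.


FCFS order (as given): [5, 6, 10, 10, 8, 10]
Waiting times:
  Job 1: wait = 0
  Job 2: wait = 5
  Job 3: wait = 11
  Job 4: wait = 21
  Job 5: wait = 31
  Job 6: wait = 39
Sum of waiting times = 107
Average waiting time = 107/6 = 17.8333

17.8333


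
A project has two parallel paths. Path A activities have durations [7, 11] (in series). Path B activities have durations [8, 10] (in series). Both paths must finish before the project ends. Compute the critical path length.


Path A total = 7 + 11 = 18
Path B total = 8 + 10 = 18
Critical path = longest path = max(18, 18) = 18

18


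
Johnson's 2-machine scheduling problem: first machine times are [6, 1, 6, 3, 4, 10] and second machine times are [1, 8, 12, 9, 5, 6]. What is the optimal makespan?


Apply Johnson's rule:
  Group 1 (a <= b): [(2, 1, 8), (4, 3, 9), (5, 4, 5), (3, 6, 12)]
  Group 2 (a > b): [(6, 10, 6), (1, 6, 1)]
Optimal job order: [2, 4, 5, 3, 6, 1]
Schedule:
  Job 2: M1 done at 1, M2 done at 9
  Job 4: M1 done at 4, M2 done at 18
  Job 5: M1 done at 8, M2 done at 23
  Job 3: M1 done at 14, M2 done at 35
  Job 6: M1 done at 24, M2 done at 41
  Job 1: M1 done at 30, M2 done at 42
Makespan = 42

42


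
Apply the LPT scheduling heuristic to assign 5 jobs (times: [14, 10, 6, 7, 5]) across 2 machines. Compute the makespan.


Sort jobs in decreasing order (LPT): [14, 10, 7, 6, 5]
Assign each job to the least loaded machine:
  Machine 1: jobs [14, 6], load = 20
  Machine 2: jobs [10, 7, 5], load = 22
Makespan = max load = 22

22


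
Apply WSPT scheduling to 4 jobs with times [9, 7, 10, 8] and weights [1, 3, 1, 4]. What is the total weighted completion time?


Compute p/w ratios and sort ascending (WSPT): [(8, 4), (7, 3), (9, 1), (10, 1)]
Compute weighted completion times:
  Job (p=8,w=4): C=8, w*C=4*8=32
  Job (p=7,w=3): C=15, w*C=3*15=45
  Job (p=9,w=1): C=24, w*C=1*24=24
  Job (p=10,w=1): C=34, w*C=1*34=34
Total weighted completion time = 135

135


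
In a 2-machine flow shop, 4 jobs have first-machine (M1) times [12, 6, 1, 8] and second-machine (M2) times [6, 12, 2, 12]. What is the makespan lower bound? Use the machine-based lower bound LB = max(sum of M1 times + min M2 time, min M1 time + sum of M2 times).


LB1 = sum(M1 times) + min(M2 times) = 27 + 2 = 29
LB2 = min(M1 times) + sum(M2 times) = 1 + 32 = 33
Lower bound = max(LB1, LB2) = max(29, 33) = 33

33


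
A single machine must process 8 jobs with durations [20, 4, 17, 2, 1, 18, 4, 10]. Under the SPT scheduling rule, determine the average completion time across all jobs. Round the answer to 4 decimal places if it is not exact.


Sort jobs by processing time (SPT order): [1, 2, 4, 4, 10, 17, 18, 20]
Compute completion times sequentially:
  Job 1: processing = 1, completes at 1
  Job 2: processing = 2, completes at 3
  Job 3: processing = 4, completes at 7
  Job 4: processing = 4, completes at 11
  Job 5: processing = 10, completes at 21
  Job 6: processing = 17, completes at 38
  Job 7: processing = 18, completes at 56
  Job 8: processing = 20, completes at 76
Sum of completion times = 213
Average completion time = 213/8 = 26.625

26.625


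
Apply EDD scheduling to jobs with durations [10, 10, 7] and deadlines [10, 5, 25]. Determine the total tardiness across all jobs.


Sort by due date (EDD order): [(10, 5), (10, 10), (7, 25)]
Compute completion times and tardiness:
  Job 1: p=10, d=5, C=10, tardiness=max(0,10-5)=5
  Job 2: p=10, d=10, C=20, tardiness=max(0,20-10)=10
  Job 3: p=7, d=25, C=27, tardiness=max(0,27-25)=2
Total tardiness = 17

17


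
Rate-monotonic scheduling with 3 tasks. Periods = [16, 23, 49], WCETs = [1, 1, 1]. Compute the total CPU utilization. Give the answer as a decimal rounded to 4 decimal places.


Compute individual utilizations (exact fractions):
  Task 1: C/T = 1/16 (approx. 0.0625)
  Task 2: C/T = 1/23 (approx. 0.0435)
  Task 3: C/T = 1/49 (approx. 0.0204)
Total utilization U = 1/16 + 1/23 + 1/49 = 2279/18032
Rounded to 4 decimal places: U = 0.1264
RM (Liu & Layland) bound for 3 tasks = 0.779763; compare with U = 2279/18032 (approx. 0.126386)
U <= bound, so schedulable by RM sufficient condition.

0.1264


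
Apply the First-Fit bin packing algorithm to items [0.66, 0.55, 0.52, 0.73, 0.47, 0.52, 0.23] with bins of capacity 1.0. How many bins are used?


Place items sequentially using First-Fit:
  Item 0.66 -> new Bin 1
  Item 0.55 -> new Bin 2
  Item 0.52 -> new Bin 3
  Item 0.73 -> new Bin 4
  Item 0.47 -> Bin 3 (now 0.99)
  Item 0.52 -> new Bin 5
  Item 0.23 -> Bin 1 (now 0.89)
Total bins used = 5

5


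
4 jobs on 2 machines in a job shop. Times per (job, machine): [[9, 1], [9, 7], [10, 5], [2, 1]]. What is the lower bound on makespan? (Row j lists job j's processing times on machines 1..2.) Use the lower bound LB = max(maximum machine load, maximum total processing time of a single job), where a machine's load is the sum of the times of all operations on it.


Machine loads:
  Machine 1: 9 + 9 + 10 + 2 = 30
  Machine 2: 1 + 7 + 5 + 1 = 14
Max machine load = 30
Job totals:
  Job 1: 10
  Job 2: 16
  Job 3: 15
  Job 4: 3
Max job total = 16
Lower bound = max(30, 16) = 30

30


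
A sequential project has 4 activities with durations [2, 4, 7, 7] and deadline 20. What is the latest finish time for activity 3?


LF(activity 3) = deadline - sum of successor durations
Successors: activities 4 through 4 with durations [7]
Sum of successor durations = 7
LF = 20 - 7 = 13

13


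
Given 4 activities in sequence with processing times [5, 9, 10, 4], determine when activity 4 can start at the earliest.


Activity 4 starts after activities 1 through 3 complete.
Predecessor durations: [5, 9, 10]
ES = 5 + 9 + 10 = 24

24


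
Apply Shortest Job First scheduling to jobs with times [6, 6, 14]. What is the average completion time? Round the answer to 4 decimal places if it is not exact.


SJF order (ascending): [6, 6, 14]
Completion times:
  Job 1: burst=6, C=6
  Job 2: burst=6, C=12
  Job 3: burst=14, C=26
Average completion = 44/3 = 14.6667

14.6667


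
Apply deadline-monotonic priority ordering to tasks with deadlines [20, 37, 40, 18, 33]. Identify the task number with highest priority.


Sort tasks by relative deadline (ascending):
  Task 4: deadline = 18
  Task 1: deadline = 20
  Task 5: deadline = 33
  Task 2: deadline = 37
  Task 3: deadline = 40
Priority order (highest first): [4, 1, 5, 2, 3]
Highest priority task = 4

4


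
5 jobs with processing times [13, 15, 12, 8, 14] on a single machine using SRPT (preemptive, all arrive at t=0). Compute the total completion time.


Since all jobs arrive at t=0, SRPT equals SPT ordering.
SPT order: [8, 12, 13, 14, 15]
Completion times:
  Job 1: p=8, C=8
  Job 2: p=12, C=20
  Job 3: p=13, C=33
  Job 4: p=14, C=47
  Job 5: p=15, C=62
Total completion time = 8 + 20 + 33 + 47 + 62 = 170

170


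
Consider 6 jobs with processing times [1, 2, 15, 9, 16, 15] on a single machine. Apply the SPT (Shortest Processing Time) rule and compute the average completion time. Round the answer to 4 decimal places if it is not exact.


Sort jobs by processing time (SPT order): [1, 2, 9, 15, 15, 16]
Compute completion times sequentially:
  Job 1: processing = 1, completes at 1
  Job 2: processing = 2, completes at 3
  Job 3: processing = 9, completes at 12
  Job 4: processing = 15, completes at 27
  Job 5: processing = 15, completes at 42
  Job 6: processing = 16, completes at 58
Sum of completion times = 143
Average completion time = 143/6 = 23.8333

23.8333


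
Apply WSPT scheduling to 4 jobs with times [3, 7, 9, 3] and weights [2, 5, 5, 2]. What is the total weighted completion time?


Compute p/w ratios and sort ascending (WSPT): [(7, 5), (3, 2), (3, 2), (9, 5)]
Compute weighted completion times:
  Job (p=7,w=5): C=7, w*C=5*7=35
  Job (p=3,w=2): C=10, w*C=2*10=20
  Job (p=3,w=2): C=13, w*C=2*13=26
  Job (p=9,w=5): C=22, w*C=5*22=110
Total weighted completion time = 191

191


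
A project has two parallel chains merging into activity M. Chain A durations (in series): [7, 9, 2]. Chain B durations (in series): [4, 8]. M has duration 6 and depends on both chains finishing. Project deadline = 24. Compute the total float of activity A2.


Forward pass: ES(A2) = sum of predecessors on chain A = 7
EF = ES + duration = 7 + 9 = 16
Backward pass: LF(M) = deadline = 24; LS(M) = 24 - 6 = 18
LF(A2) = LS(M) - sum(successors on chain A) = 18 - 2 = 16
LS = LF - duration = 16 - 9 = 7
Total float = LS - ES = 7 - 7 = 0

0


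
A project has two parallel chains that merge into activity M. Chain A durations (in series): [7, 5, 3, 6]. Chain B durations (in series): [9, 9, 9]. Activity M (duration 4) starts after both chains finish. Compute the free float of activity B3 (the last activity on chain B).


ES(B3) = sum of predecessors on chain B = 18
EF(B3) = ES + duration = 18 + 9 = 27
Successor of B3 is M. ES(M) = max(sum(A), sum(B)) = max(21, 27) = 27
Free float = ES(successor) - EF(current) = 27 - 27 = 0

0


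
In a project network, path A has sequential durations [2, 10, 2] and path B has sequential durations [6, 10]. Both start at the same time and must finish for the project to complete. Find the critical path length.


Path A total = 2 + 10 + 2 = 14
Path B total = 6 + 10 = 16
Critical path = longest path = max(14, 16) = 16

16


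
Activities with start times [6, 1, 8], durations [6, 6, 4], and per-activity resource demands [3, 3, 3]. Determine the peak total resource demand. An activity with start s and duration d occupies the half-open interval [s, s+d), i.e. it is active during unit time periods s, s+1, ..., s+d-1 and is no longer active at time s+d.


Each activity i is active on [start_i, start_i + duration_i).
Compute total resource usage per time slot:
  t=0: active resources = [], total = 0
  t=1: active resources = [3], total = 3
  t=2: active resources = [3], total = 3
  t=3: active resources = [3], total = 3
  t=4: active resources = [3], total = 3
  t=5: active resources = [3], total = 3
  t=6: active resources = [3, 3], total = 6
  t=7: active resources = [3], total = 3
  t=8: active resources = [3, 3], total = 6
  t=9: active resources = [3, 3], total = 6
  t=10: active resources = [3, 3], total = 6
  t=11: active resources = [3, 3], total = 6
Peak resource demand = 6

6


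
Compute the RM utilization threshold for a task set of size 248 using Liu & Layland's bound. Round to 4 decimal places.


Compute 2^(1/248) = 1.0027988578
Subtract 1: 1.0027988578 - 1 = 0.0027988578
Multiply by n: 248 * 0.0027988578 = 0.6941167344
Round to 4 dp: 0.6941

0.6941


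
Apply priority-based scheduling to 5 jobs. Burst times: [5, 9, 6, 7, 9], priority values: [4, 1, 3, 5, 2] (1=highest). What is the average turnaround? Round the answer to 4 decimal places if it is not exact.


Sort by priority (ascending = highest first):
Order: [(1, 9), (2, 9), (3, 6), (4, 5), (5, 7)]
Completion times:
  Priority 1, burst=9, C=9
  Priority 2, burst=9, C=18
  Priority 3, burst=6, C=24
  Priority 4, burst=5, C=29
  Priority 5, burst=7, C=36
Average turnaround = 116/5 = 23.2

23.2


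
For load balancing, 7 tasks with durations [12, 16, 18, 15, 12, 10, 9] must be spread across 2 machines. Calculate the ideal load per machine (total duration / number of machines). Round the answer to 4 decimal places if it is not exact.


Total processing time = 12 + 16 + 18 + 15 + 12 + 10 + 9 = 92
Number of machines = 2
Ideal balanced load = 92 / 2 = 46.0

46.0


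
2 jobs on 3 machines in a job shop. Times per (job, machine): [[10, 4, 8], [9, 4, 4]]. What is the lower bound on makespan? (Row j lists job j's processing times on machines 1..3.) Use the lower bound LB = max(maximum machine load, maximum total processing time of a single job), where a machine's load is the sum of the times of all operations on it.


Machine loads:
  Machine 1: 10 + 9 = 19
  Machine 2: 4 + 4 = 8
  Machine 3: 8 + 4 = 12
Max machine load = 19
Job totals:
  Job 1: 22
  Job 2: 17
Max job total = 22
Lower bound = max(19, 22) = 22

22


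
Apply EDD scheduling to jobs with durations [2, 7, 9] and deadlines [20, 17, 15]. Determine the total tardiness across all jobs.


Sort by due date (EDD order): [(9, 15), (7, 17), (2, 20)]
Compute completion times and tardiness:
  Job 1: p=9, d=15, C=9, tardiness=max(0,9-15)=0
  Job 2: p=7, d=17, C=16, tardiness=max(0,16-17)=0
  Job 3: p=2, d=20, C=18, tardiness=max(0,18-20)=0
Total tardiness = 0

0


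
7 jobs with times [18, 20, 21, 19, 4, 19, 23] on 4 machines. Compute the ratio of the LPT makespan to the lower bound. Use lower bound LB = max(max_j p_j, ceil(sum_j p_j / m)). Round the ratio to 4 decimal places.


LPT order: [23, 21, 20, 19, 19, 18, 4]
Machine loads after assignment: [23, 25, 38, 38]
LPT makespan = 38
Lower bound = max(max_job, ceil(total/4)) = max(23, 31) = 31
Ratio = 38 / 31 = 1.2258

1.2258


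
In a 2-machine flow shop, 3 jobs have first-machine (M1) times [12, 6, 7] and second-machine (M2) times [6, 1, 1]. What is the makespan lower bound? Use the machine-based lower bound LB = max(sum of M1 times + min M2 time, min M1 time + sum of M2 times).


LB1 = sum(M1 times) + min(M2 times) = 25 + 1 = 26
LB2 = min(M1 times) + sum(M2 times) = 6 + 8 = 14
Lower bound = max(LB1, LB2) = max(26, 14) = 26

26
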